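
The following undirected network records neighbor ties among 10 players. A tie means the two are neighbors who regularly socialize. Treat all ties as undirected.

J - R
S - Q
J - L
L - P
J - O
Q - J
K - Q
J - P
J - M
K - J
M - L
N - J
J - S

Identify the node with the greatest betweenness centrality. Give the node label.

Unnormalized betweenness of each node: J:31, K:0, L:1/2, M:0, N:0, O:0, P:0, Q:1/2, R:0, S:0.
J has the largest value, 31, making it the main broker — the node through which the most shortest paths run.

J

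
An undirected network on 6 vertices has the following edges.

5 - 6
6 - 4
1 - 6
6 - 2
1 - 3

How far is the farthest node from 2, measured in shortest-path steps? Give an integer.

3

Distances from 2: 1:2, 3:3, 4:2, 5:2, 6:1.
The largest is 3 (to 3), so the eccentricity of 2 is 3.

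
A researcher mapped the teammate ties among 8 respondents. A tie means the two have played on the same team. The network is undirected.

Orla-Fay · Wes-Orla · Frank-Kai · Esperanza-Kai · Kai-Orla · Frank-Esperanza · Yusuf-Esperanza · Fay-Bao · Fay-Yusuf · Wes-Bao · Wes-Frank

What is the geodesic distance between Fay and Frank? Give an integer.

3

One shortest route is Fay – Yusuf – Esperanza – Frank, which uses 3 edges, and at distance 2 from Fay we only reach {Esperanza, Kai, Wes}, which does not include Frank. So d(Fay,Frank) = 3.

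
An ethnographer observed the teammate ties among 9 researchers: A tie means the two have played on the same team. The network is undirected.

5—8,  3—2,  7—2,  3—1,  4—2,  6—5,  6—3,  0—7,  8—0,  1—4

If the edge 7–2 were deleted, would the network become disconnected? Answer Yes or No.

Even without that edge, 7 still reaches 2 via 7 – 0 – 8 – 5 – 6 – 3 – 2, so the network stays connected. Not a bridge.

No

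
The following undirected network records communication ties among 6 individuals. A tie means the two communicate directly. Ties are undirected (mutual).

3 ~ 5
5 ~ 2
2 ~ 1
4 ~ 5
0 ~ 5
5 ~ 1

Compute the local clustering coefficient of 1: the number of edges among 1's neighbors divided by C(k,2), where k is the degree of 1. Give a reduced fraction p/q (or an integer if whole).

1's neighbors: 2 and 5 (k = 2).
Possible neighbor pairs: C(2,2) = 1. Edges among them: 2–5 → e = 1.
Clustering(1) = 1/1.

1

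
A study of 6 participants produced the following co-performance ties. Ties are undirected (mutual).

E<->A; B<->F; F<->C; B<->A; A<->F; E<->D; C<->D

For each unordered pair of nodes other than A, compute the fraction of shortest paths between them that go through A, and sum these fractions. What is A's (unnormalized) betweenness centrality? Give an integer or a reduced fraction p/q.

Pairs whose geodesics pass through A — B–E: 1; B–D: 1/2; F–E: 1.
All other pairs contribute 0.
Summing the contributions gives betweenness(A) = 5/2.

5/2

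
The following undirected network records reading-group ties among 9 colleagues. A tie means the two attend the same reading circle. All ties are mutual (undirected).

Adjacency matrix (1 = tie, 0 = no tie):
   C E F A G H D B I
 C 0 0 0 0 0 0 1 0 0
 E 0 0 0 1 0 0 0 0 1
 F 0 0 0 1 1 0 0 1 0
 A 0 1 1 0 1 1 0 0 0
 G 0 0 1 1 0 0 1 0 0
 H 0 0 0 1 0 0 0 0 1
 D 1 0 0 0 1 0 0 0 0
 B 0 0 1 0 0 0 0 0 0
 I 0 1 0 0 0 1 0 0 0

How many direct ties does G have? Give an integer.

G is directly tied to A, D, and F. That is 3 neighbors, so the degree of G is 3.

3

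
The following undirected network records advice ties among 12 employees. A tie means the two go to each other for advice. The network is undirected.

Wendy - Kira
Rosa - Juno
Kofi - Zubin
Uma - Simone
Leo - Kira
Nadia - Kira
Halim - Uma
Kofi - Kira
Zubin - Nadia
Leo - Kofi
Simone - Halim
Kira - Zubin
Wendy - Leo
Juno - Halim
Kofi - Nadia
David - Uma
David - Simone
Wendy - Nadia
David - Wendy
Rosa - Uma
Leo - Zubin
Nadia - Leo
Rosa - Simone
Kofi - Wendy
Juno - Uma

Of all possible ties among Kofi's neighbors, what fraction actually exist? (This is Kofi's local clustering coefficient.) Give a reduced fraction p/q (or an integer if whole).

Kofi's neighbors: Kira, Leo, Nadia, Wendy, and Zubin (k = 5).
Possible neighbor pairs: C(5,2) = 10. Edges among them: Kira–Leo, Kira–Nadia, Kira–Wendy, Kira–Zubin, Leo–Nadia, Leo–Wendy, Leo–Zubin, Nadia–Wendy, Nadia–Zubin → e = 9.
Clustering(Kofi) = 9/10.

9/10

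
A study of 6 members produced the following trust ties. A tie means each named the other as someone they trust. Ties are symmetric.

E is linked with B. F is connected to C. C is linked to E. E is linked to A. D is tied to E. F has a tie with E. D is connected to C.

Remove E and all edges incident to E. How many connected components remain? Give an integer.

Without E, the remaining ties split the others into: {A}; {C, D, F}; {B}.
That's 3 separate components.

3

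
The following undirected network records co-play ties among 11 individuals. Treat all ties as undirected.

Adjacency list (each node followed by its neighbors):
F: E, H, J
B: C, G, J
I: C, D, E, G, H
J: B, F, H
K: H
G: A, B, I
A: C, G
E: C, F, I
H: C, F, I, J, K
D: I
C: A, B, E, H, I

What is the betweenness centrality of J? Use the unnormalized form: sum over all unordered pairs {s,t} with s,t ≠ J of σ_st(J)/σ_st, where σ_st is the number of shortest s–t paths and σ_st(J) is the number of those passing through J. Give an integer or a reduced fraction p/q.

7/3

Pairs whose geodesics pass through J — F–G: 1/3; F–B: 1; K–B: 1/2; H–B: 1/2.
All other pairs contribute 0.
Summing the contributions gives betweenness(J) = 7/3.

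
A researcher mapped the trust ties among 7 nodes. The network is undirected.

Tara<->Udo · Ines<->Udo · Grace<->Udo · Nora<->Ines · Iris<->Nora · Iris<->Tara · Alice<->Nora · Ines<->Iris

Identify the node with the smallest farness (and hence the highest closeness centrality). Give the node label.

Farness (sum of distances to all others) for each node — Alice:15, Grace:15, Ines:9, Iris:10, Nora:10, Tara:11, Udo:10.
The smallest farness is 9, for Ines, so Ines has the highest closeness.

Ines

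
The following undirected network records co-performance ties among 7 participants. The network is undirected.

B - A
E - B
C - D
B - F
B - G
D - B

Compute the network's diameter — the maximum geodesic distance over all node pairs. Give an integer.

3

Eccentricity of each node (its greatest distance to any other): A:3, B:2, C:3, D:2, E:3, F:3, G:3.
The maximum eccentricity is 3, realized for instance by the pair E–C via E – B – D – C. So the diameter is 3.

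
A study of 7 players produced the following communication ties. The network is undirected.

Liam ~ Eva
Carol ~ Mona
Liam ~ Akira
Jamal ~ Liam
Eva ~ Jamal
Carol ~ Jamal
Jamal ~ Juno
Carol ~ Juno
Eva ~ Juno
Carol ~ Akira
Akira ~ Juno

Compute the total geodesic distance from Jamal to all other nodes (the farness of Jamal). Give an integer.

Distances from Jamal: Akira:2, Carol:1, Eva:1, Juno:1, Liam:1, Mona:2.
Sum = 2 + 1 + 1 + 1 + 1 + 2 = 8.

8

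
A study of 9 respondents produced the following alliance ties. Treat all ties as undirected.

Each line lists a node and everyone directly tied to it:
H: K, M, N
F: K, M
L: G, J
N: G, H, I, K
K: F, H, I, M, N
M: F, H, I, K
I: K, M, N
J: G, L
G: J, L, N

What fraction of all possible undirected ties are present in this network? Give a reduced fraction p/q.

There are 14 edges and 9 nodes, so the maximum possible is C(9,2) = 36.
Density = 14/36 = 7/18.

7/18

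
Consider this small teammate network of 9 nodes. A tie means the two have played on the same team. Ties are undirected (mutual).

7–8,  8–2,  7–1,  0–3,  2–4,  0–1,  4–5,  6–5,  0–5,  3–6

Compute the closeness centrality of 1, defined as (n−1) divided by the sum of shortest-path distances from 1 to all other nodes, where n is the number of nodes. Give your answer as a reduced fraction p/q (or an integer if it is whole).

8/17

Distances from 1: 0:1, 2:3, 3:2, 4:3, 5:2, 6:3, 7:1, 8:2. Sum = 17.
n = 9, so closeness = 8/17.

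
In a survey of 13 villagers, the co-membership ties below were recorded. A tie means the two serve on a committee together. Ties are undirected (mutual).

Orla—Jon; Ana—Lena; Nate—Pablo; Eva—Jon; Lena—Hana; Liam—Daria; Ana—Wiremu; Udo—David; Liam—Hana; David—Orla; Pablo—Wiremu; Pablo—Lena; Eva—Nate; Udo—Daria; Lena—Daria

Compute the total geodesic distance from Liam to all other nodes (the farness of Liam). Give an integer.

Distances from Liam: Ana:3, Daria:1, David:3, Eva:5, Hana:1, Jon:5, Lena:2, Nate:4, Orla:4, Pablo:3, Udo:2, Wiremu:4.
Sum = 3 + 1 + 3 + 5 + 1 + 5 + 2 + 4 + 4 + 3 + 2 + 4 = 37.

37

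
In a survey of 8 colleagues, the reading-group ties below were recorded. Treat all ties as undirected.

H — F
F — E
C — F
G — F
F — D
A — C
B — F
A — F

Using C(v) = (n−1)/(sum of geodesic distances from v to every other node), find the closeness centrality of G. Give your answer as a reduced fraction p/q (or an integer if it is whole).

7/13

Distances from G: A:2, B:2, C:2, D:2, E:2, F:1, H:2. Sum = 13.
n = 8, so closeness = 7/13.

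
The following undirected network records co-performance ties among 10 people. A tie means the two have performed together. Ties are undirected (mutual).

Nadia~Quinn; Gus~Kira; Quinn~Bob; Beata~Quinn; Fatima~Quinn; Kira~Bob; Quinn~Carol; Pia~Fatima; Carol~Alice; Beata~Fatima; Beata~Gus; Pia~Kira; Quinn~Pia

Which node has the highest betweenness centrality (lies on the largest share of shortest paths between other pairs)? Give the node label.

Quinn

Unnormalized betweenness of each node: Alice:0, Beata:5, Bob:2, Carol:8, Fatima:1/2, Gus:1, Kira:5/2, Nadia:0, Pia:3, Quinn:23.
Quinn has the largest value, 23, making it the main broker — the node through which the most shortest paths run.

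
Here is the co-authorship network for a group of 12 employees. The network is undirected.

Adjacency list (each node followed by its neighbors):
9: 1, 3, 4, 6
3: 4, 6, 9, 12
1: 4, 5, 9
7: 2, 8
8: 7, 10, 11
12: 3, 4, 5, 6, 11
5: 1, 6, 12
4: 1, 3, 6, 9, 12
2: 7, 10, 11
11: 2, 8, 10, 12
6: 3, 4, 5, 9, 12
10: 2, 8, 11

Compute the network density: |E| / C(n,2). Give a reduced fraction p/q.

1/3

There are 22 edges and 12 nodes, so the maximum possible is C(12,2) = 66.
Density = 22/66 = 1/3.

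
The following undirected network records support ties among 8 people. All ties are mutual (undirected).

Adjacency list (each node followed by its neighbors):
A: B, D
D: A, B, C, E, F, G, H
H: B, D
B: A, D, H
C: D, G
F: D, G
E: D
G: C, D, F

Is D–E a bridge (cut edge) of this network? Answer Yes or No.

Yes

Without the D–E edge there is no alternate route between D and E, so the network disconnects. It is a bridge.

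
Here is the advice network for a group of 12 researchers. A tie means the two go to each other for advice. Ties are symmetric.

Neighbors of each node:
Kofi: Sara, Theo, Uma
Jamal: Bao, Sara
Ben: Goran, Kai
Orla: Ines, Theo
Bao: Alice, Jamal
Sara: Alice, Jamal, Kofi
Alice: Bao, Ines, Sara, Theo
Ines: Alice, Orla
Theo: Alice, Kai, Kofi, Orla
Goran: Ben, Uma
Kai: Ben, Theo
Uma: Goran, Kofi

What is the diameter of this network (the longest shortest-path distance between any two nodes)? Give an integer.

Eccentricity of each node (its greatest distance to any other): Alice:4, Bao:5, Ben:5, Goran:5, Ines:5, Jamal:5, Kai:4, Kofi:3, Orla:4, Sara:4, Theo:3, Uma:4.
The maximum eccentricity is 5, realized for instance by the pair Jamal–Ben via Jamal – Sara – Kofi – Uma – Goran – Ben. So the diameter is 5.

5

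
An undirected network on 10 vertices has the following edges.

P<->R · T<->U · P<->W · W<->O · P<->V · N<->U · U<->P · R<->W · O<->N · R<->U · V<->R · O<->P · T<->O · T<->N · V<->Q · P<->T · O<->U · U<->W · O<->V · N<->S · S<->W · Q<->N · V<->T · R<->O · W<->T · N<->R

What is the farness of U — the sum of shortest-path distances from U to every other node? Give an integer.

Distances from U: N:1, O:1, P:1, Q:2, R:1, S:2, T:1, V:2, W:1.
Sum = 1 + 1 + 1 + 2 + 1 + 2 + 1 + 2 + 1 = 12.

12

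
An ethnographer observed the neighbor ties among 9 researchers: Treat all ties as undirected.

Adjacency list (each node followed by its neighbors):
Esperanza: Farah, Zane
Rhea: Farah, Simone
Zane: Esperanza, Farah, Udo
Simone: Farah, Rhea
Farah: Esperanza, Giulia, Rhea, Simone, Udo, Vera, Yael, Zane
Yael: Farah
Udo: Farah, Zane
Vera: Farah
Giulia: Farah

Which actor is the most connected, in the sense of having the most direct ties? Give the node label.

Degrees — Esperanza:2, Farah:8, Giulia:1, Rhea:2, Simone:2, Udo:2, Vera:1, Yael:1, Zane:3.
The maximum is 8, attained only by Farah.

Farah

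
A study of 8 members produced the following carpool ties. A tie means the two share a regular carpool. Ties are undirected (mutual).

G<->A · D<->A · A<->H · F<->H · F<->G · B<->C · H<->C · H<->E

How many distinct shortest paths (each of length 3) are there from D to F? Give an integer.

The shortest distance is 3. The length-3 paths are: D–A–H–F; D–A–G–F.
That gives 2 distinct shortest paths.

2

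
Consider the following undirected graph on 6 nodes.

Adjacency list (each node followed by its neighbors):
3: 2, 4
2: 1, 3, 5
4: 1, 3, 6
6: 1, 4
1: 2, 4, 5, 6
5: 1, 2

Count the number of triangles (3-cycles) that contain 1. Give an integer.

2

1's neighbors: 2, 4, 5, and 6.
Neighbor pairs that are themselves tied: 1–2–5; 1–4–6. Each forms one triangle with 1, for 2 in total.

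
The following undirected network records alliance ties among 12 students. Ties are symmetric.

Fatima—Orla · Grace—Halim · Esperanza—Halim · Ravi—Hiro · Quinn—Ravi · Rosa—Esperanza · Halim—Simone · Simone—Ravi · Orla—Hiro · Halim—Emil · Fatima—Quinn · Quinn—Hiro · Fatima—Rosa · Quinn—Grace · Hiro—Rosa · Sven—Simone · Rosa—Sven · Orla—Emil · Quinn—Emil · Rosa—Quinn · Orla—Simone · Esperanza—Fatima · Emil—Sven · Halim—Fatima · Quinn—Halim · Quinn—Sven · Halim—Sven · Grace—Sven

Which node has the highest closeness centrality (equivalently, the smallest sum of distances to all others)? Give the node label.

Farness (sum of distances to all others) for each node — Emil:18, Esperanza:20, Fatima:17, Grace:20, Halim:15, Hiro:18, Orla:19, Quinn:14, Ravi:20, Rosa:17, Simone:18, Sven:16.
The smallest farness is 14, for Quinn, so Quinn has the highest closeness.

Quinn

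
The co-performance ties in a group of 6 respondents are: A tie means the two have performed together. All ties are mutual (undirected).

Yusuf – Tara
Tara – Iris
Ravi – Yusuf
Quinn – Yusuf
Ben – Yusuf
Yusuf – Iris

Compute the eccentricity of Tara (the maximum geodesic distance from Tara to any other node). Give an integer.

2

Distances from Tara: Ben:2, Iris:1, Quinn:2, Ravi:2, Yusuf:1.
The largest is 2 (to Ben, Ravi, and Quinn), so the eccentricity of Tara is 2.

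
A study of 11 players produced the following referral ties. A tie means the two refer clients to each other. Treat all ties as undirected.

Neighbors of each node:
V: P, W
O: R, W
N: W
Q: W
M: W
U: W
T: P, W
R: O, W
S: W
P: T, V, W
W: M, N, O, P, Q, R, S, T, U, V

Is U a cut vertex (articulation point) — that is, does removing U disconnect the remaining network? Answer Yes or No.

No

Even without U, every remaining node can still reach every other (the residual graph is connected), so U is not a cut vertex.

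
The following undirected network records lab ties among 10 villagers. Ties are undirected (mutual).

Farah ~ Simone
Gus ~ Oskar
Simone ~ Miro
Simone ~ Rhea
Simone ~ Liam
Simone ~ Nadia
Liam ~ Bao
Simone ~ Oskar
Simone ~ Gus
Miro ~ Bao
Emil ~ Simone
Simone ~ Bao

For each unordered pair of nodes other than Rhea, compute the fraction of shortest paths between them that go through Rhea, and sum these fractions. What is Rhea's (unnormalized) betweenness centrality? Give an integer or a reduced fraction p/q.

No shortest path between any pair of other nodes passes through Rhea.
Summing the contributions gives betweenness(Rhea) = 0.

0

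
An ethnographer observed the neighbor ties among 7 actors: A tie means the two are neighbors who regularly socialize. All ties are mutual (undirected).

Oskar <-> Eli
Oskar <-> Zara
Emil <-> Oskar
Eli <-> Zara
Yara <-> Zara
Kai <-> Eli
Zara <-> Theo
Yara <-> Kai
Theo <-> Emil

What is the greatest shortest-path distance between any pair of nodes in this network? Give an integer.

3

Eccentricity of each node (its greatest distance to any other): Eli:2, Emil:3, Kai:3, Oskar:2, Theo:3, Yara:3, Zara:2.
The maximum eccentricity is 3, realized for instance by the pair Yara–Emil via Yara – Zara – Oskar – Emil. So the diameter is 3.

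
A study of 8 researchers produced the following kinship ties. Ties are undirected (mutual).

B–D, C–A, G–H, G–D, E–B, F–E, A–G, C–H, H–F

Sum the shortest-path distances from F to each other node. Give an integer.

14

Distances from F: A:3, B:2, C:2, D:3, E:1, G:2, H:1.
Sum = 3 + 2 + 2 + 3 + 1 + 2 + 1 = 14.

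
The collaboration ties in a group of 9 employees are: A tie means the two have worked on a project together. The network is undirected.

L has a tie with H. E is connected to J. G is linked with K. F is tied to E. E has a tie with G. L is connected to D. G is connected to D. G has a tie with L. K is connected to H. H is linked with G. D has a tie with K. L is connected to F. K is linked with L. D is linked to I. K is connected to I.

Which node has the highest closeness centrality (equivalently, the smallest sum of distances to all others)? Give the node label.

G

Farness (sum of distances to all others) for each node — D:13, E:14, F:15, G:11, H:14, I:18, J:21, K:12, L:12.
The smallest farness is 11, for G, so G has the highest closeness.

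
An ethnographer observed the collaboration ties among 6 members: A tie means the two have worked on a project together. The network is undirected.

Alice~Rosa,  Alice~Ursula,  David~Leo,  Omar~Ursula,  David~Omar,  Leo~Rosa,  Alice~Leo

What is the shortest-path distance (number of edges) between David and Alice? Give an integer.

One shortest route is David – Leo – Alice, which uses 2 edges, and David and Alice are not directly tied, so nothing shorter exists. So d(David,Alice) = 2.

2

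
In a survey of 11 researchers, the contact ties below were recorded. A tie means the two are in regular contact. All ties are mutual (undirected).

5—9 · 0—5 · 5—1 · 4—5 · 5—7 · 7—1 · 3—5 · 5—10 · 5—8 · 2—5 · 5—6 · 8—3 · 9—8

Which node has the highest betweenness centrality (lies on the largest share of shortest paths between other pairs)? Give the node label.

5

Unnormalized betweenness of each node: 0:0, 1:0, 2:0, 3:0, 4:0, 5:83/2, 6:0, 7:0, 8:1/2, 9:0, 10:0.
5 has the largest value, 83/2, making it the main broker — the node through which the most shortest paths run.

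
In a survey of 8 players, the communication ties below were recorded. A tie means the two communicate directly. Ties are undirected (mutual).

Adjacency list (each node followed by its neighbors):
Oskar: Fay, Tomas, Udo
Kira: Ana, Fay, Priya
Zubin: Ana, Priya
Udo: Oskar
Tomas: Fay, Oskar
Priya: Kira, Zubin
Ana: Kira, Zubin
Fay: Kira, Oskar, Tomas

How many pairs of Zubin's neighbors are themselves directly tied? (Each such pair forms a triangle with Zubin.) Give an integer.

0

Zubin's neighbors are Ana and Priya, but none of them are tied to each other, so no triangle contains Zubin.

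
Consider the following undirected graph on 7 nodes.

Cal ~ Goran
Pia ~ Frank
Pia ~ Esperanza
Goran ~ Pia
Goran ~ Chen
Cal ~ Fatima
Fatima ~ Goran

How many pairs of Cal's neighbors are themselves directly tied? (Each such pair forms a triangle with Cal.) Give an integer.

Cal's neighbors: Fatima and Goran.
Neighbor pairs that are themselves tied: Cal–Fatima–Goran. Each forms one triangle with Cal, for 1 in total.

1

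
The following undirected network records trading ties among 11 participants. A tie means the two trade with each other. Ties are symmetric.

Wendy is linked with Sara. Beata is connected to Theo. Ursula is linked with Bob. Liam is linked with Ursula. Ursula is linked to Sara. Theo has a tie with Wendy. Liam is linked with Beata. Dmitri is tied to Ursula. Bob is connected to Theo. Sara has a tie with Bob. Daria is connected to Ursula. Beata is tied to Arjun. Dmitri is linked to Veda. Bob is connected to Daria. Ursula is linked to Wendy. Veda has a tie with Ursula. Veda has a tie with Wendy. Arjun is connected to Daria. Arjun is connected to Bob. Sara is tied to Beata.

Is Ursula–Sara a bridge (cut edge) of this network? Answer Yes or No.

Even without that edge, Ursula still reaches Sara via Ursula – Wendy – Sara, so the network stays connected. Not a bridge.

No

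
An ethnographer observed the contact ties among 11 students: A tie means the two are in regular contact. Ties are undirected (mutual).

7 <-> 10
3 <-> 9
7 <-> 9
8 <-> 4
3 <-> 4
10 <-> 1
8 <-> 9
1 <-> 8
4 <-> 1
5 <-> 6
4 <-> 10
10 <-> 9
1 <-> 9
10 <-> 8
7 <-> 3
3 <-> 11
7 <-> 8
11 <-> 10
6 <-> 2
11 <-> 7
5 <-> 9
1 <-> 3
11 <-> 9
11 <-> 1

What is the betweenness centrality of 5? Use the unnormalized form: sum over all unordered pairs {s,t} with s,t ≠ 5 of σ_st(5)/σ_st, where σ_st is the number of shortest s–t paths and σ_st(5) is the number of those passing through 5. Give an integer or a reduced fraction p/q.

16

Pairs whose geodesics pass through 5 — 11–2: 1; 11–6: 1; 10–2: 1; 10–6: 1; 7–2: 1; 7–6: 1; 4–2: 4/4; 4–6: 4/4; 3–2: 1; 3–6: 1; 8–2: 1; 8–6: 1; 9–2: 1; 9–6: 1 … (+2 more pairs).
All other pairs contribute 0.
Summing the contributions gives betweenness(5) = 16.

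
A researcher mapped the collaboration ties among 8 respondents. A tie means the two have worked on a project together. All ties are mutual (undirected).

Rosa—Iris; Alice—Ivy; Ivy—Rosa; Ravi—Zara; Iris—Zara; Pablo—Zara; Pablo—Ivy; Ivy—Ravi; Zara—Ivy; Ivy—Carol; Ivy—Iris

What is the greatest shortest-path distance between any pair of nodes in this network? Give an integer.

Eccentricity of each node (its greatest distance to any other): Alice:2, Carol:2, Iris:2, Ivy:1, Pablo:2, Ravi:2, Rosa:2, Zara:2.
The maximum eccentricity is 2, realized for instance by the pair Rosa–Ravi via Rosa – Ivy – Ravi. So the diameter is 2.

2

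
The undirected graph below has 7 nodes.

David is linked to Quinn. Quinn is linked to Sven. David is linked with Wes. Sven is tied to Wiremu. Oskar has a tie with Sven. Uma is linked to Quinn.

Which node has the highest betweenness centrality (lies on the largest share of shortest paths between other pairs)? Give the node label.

Unnormalized betweenness of each node: David:5, Oskar:0, Quinn:11, Sven:9, Uma:0, Wes:0, Wiremu:0.
Quinn has the largest value, 11, making it the main broker — the node through which the most shortest paths run.

Quinn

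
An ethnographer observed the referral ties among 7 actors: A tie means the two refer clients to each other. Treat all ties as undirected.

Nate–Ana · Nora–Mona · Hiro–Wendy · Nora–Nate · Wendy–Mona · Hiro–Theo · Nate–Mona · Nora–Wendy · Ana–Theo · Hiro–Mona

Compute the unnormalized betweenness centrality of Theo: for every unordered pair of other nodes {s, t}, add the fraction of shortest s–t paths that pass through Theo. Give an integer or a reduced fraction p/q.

Pairs whose geodesics pass through Theo — Ana–Wendy: 1/3; Ana–Hiro: 1.
All other pairs contribute 0.
Summing the contributions gives betweenness(Theo) = 4/3.

4/3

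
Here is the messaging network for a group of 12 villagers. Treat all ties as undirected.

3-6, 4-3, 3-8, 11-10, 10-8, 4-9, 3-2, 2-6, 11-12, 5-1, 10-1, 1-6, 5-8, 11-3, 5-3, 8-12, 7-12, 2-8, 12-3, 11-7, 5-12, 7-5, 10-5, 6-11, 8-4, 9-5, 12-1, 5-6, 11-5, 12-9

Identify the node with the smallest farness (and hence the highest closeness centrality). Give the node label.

5

Farness (sum of distances to all others) for each node — 1:19, 2:21, 3:15, 4:21, 5:13, 6:17, 7:21, 8:16, 9:20, 10:18, 11:16, 12:15.
The smallest farness is 13, for 5, so 5 has the highest closeness.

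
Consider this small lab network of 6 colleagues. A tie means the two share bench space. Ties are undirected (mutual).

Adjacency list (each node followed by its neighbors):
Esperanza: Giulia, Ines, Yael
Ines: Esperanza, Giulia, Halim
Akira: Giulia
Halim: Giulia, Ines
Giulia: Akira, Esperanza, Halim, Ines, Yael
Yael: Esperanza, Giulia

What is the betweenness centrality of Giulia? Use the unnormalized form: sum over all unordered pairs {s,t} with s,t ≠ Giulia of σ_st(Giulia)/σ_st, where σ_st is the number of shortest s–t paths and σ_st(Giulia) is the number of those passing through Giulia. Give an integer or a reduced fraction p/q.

Pairs whose geodesics pass through Giulia — Akira–Yael: 1; Akira–Ines: 1; Akira–Esperanza: 1; Akira–Halim: 1; Yael–Ines: 1/2; Yael–Halim: 1; Esperanza–Halim: 1/2.
All other pairs contribute 0.
Summing the contributions gives betweenness(Giulia) = 6.

6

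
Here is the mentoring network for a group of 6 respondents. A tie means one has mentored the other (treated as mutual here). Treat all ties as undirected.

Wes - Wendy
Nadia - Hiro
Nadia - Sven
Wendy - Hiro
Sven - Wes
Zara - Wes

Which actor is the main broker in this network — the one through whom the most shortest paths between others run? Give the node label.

Unnormalized betweenness of each node: Hiro:1, Nadia:1, Sven:2, Wendy:2, Wes:5, Zara:0.
Wes has the largest value, 5, making it the main broker — the node through which the most shortest paths run.

Wes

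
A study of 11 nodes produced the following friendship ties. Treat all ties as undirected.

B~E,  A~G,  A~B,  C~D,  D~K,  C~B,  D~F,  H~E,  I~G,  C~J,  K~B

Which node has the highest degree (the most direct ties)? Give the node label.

Degrees — A:2, B:4, C:3, D:3, E:2, F:1, G:2, H:1, I:1, J:1, K:2.
The maximum is 4, attained only by B.

B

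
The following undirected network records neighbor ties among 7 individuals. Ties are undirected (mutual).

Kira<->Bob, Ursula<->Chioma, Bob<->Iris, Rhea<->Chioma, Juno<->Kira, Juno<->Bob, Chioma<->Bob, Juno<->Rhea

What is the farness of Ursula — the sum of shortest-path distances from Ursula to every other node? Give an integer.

14

Distances from Ursula: Bob:2, Chioma:1, Iris:3, Juno:3, Kira:3, Rhea:2.
Sum = 2 + 1 + 3 + 3 + 3 + 2 = 14.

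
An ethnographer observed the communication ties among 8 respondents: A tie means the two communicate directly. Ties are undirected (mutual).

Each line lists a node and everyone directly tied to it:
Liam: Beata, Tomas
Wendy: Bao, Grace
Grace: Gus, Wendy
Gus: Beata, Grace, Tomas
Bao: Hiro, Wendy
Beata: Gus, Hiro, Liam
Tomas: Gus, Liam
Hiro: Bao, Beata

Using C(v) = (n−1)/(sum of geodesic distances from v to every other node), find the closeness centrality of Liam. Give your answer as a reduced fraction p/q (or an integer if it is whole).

Distances from Liam: Bao:3, Beata:1, Grace:3, Gus:2, Hiro:2, Tomas:1, Wendy:4. Sum = 16.
n = 8, so closeness = 7/16.

7/16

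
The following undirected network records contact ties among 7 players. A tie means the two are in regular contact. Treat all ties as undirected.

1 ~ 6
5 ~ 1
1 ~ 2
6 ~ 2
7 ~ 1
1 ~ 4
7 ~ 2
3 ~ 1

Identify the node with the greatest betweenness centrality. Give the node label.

Unnormalized betweenness of each node: 1:25/2, 2:1/2, 3:0, 4:0, 5:0, 6:0, 7:0.
1 has the largest value, 25/2, making it the main broker — the node through which the most shortest paths run.

1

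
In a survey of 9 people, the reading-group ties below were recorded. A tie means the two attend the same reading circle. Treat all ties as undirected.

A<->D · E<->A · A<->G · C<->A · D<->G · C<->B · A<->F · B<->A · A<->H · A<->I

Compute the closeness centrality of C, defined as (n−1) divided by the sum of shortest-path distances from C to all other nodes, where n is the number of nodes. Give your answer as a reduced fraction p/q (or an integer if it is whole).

Distances from C: A:1, B:1, D:2, E:2, F:2, G:2, H:2, I:2. Sum = 14.
n = 9, so closeness = 8/14 = 4/7.

4/7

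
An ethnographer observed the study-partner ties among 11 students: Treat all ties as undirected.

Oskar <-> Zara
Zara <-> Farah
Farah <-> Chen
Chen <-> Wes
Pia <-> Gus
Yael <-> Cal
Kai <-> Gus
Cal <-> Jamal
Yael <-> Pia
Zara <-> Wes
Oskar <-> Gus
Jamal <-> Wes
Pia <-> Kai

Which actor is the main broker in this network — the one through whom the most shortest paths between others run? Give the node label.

Unnormalized betweenness of each node: Cal:15/2, Chen:11/6, Farah:7/3, Gus:23/2, Jamal:17/2, Kai:0, Oskar:25/2, Pia:47/6, Wes:77/6, Yael:41/6, Zara:46/3.
Zara has the largest value, 46/3, making it the main broker — the node through which the most shortest paths run.

Zara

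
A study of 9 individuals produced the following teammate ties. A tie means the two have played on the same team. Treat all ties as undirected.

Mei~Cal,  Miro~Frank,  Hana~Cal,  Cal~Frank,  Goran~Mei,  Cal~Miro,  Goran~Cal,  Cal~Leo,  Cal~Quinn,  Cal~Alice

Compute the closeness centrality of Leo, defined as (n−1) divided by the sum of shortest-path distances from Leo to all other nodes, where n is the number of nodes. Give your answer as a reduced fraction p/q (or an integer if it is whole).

8/15

Distances from Leo: Alice:2, Cal:1, Frank:2, Goran:2, Hana:2, Mei:2, Miro:2, Quinn:2. Sum = 15.
n = 9, so closeness = 8/15.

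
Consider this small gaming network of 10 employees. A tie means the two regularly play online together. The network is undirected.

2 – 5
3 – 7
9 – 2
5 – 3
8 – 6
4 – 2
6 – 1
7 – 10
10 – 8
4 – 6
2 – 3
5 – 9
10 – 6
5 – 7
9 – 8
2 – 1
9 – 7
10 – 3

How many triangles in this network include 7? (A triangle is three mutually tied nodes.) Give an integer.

7's neighbors: 3, 5, 9, and 10.
Neighbor pairs that are themselves tied: 7–3–5; 7–3–10; 7–5–9. Each forms one triangle with 7, for 3 in total.

3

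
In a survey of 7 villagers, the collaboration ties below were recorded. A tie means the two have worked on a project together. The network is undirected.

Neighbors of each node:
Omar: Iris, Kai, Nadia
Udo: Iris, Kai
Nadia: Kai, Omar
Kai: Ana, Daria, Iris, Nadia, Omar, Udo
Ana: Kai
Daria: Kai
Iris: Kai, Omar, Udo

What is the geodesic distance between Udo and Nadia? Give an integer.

2

One shortest route is Udo – Kai – Nadia, which uses 2 edges, and Udo and Nadia are not directly tied, so nothing shorter exists. So d(Udo,Nadia) = 2.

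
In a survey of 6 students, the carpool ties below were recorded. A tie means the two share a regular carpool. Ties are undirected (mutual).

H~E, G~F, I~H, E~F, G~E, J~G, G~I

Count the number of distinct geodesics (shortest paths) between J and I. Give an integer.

1

The shortest distance is 2, and the only length-2 path is J–G–I. So there is exactly 1 shortest path.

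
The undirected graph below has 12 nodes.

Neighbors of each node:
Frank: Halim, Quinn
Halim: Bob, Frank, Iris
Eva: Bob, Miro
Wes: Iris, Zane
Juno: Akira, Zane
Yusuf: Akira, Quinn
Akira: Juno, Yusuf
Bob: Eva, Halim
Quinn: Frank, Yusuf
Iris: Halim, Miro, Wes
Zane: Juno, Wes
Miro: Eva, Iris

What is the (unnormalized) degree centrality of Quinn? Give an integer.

2

Quinn is directly tied to Frank and Yusuf. That is 2 neighbors, so the degree of Quinn is 2.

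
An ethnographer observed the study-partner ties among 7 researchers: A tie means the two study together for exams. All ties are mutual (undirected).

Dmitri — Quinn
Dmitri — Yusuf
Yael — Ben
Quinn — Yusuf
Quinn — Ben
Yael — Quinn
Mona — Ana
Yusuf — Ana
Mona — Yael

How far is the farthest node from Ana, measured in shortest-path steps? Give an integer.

Distances from Ana: Ben:3, Dmitri:2, Mona:1, Quinn:2, Yael:2, Yusuf:1.
The largest is 3 (to Ben), so the eccentricity of Ana is 3.

3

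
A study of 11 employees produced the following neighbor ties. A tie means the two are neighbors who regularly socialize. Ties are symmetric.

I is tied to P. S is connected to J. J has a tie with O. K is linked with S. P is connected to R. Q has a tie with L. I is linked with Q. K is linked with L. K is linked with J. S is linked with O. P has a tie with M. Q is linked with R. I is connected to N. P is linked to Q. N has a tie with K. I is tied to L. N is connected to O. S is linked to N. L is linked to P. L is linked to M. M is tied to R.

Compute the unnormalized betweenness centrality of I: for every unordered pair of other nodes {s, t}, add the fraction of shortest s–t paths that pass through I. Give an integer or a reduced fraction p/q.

553/60

Pairs whose geodesics pass through I — S–P: 1/2; S–Q: 1/2; S–R: 2/5; N–P: 1; N–Q: 1; N–L: 1/2; N–M: 2/3; N–R: 2/2; O–P: 1; O–Q: 1; O–L: 1/4; O–M: 2/5; O–R: 2/2.
All other pairs contribute 0.
Summing the contributions gives betweenness(I) = 553/60.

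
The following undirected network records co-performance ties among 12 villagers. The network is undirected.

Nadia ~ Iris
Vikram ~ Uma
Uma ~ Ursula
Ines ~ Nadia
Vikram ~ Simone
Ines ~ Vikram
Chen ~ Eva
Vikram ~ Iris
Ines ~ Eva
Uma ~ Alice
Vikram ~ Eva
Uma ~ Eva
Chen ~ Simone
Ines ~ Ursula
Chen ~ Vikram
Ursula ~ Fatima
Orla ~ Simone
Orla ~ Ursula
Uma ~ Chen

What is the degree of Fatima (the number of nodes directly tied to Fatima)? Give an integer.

1

Fatima is directly tied to Ursula. That is 1 neighbor, so the degree of Fatima is 1.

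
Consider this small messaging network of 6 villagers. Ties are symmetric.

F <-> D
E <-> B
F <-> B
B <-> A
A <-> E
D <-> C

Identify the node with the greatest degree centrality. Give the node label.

Degrees — A:2, B:3, C:1, D:2, E:2, F:2.
The maximum is 3, attained only by B.

B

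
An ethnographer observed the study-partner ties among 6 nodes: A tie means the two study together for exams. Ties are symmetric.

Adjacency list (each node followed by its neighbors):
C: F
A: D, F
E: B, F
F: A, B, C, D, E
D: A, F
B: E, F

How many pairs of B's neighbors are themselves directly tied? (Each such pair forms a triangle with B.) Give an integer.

B's neighbors: E and F.
Neighbor pairs that are themselves tied: B–E–F. Each forms one triangle with B, for 1 in total.

1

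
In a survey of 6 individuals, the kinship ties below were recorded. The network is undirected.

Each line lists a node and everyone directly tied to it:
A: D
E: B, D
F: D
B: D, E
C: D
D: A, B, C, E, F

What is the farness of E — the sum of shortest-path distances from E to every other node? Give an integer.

Distances from E: A:2, B:1, C:2, D:1, F:2.
Sum = 2 + 1 + 2 + 1 + 2 = 8.

8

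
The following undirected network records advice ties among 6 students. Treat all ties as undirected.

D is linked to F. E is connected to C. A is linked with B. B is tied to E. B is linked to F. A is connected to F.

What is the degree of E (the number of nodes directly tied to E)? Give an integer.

E is directly tied to B and C. That is 2 neighbors, so the degree of E is 2.

2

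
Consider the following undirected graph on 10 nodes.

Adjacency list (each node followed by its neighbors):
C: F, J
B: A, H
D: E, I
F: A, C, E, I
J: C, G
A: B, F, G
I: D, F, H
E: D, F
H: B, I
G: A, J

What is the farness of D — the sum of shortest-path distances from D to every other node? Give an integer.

Distances from D: A:3, B:3, C:3, E:1, F:2, G:4, H:2, I:1, J:4.
Sum = 3 + 3 + 3 + 1 + 2 + 4 + 2 + 1 + 4 = 23.

23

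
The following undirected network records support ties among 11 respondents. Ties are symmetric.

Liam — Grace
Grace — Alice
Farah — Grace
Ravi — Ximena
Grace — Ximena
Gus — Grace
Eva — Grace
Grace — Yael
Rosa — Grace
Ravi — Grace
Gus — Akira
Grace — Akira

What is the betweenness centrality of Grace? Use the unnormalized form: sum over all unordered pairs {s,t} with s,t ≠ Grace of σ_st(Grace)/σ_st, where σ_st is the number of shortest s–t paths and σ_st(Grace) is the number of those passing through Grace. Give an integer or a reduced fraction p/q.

Pairs whose geodesics pass through Grace — Rosa–Yael: 1; Rosa–Alice: 1; Rosa–Ravi: 1; Rosa–Farah: 1; Rosa–Liam: 1; Rosa–Eva: 1; Rosa–Gus: 1; Rosa–Ximena: 1; Rosa–Akira: 1; Yael–Alice: 1; Yael–Ravi: 1; Yael–Farah: 1; Yael–Liam: 1; Yael–Eva: 1 … (+29 more pairs).
All other pairs contribute 0.
Summing the contributions gives betweenness(Grace) = 43.

43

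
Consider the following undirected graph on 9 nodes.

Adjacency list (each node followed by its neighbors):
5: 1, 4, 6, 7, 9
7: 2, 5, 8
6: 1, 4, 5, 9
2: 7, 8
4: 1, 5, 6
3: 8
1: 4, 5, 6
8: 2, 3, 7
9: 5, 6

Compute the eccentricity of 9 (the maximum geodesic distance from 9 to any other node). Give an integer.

4

Distances from 9: 1:2, 2:3, 3:4, 4:2, 5:1, 6:1, 7:2, 8:3.
The largest is 4 (to 3), so the eccentricity of 9 is 4.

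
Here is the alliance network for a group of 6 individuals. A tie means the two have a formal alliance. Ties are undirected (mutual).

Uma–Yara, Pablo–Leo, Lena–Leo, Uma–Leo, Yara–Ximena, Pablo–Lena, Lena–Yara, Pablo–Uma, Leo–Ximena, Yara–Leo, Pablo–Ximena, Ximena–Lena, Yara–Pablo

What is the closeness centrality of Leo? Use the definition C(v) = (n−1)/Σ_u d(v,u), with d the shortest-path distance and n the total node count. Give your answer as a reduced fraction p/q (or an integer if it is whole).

Distances from Leo: Lena:1, Pablo:1, Uma:1, Ximena:1, Yara:1. Sum = 5.
n = 6, so closeness = 5/5 = 1.

1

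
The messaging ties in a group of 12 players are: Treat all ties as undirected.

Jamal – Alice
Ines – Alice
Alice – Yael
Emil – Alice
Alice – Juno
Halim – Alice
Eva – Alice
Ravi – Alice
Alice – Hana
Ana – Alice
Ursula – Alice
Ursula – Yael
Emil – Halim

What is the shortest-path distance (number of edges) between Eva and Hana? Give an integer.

One shortest route is Eva – Alice – Hana, which uses 2 edges, and Eva and Hana are not directly tied, so nothing shorter exists. So d(Eva,Hana) = 2.

2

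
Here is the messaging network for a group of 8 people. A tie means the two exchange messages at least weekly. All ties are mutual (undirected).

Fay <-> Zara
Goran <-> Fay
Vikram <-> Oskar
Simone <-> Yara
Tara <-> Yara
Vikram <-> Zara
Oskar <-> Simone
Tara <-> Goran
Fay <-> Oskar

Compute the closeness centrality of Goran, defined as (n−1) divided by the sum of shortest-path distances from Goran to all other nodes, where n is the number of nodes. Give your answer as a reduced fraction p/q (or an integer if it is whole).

1/2

Distances from Goran: Fay:1, Oskar:2, Simone:3, Tara:1, Vikram:3, Yara:2, Zara:2. Sum = 14.
n = 8, so closeness = 7/14 = 1/2.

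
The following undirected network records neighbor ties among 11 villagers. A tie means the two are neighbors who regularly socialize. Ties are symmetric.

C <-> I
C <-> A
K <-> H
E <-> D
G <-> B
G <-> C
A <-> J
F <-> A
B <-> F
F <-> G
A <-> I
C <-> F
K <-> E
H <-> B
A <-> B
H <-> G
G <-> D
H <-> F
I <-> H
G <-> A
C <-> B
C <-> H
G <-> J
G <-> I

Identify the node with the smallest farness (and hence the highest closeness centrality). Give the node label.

Farness (sum of distances to all others) for each node — A:16, B:16, C:15, D:18, E:24, F:16, G:12, H:14, I:17, J:20, K:20.
The smallest farness is 12, for G, so G has the highest closeness.

G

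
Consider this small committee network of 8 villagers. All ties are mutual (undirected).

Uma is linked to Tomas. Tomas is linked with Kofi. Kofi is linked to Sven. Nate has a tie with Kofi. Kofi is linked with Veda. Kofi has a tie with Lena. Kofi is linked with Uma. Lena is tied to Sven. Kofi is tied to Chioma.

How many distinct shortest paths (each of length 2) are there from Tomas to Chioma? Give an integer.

The shortest distance is 2, and the only length-2 path is Tomas–Kofi–Chioma. So there is exactly 1 shortest path.

1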